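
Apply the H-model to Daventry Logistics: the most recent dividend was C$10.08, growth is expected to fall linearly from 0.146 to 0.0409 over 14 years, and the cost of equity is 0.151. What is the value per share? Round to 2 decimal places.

H-model: P₀ = D₀[(1+g_L) + H(g_S−g_L)]/(r−g_L), with H = 14/2 = 7.
P₀ = 10.08 × [(1+0.0409) + 7×(0.146−0.0409)] / (0.151−0.0409)
   = 10.08 × 1.7766 / 0.1101 = 162.6533

C$162.65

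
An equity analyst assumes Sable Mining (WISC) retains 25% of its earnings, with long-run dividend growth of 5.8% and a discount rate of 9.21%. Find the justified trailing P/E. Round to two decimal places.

23.27

Payout ratio b = 1 − 0.25 = 0.75.
Justified trailing P/E = b(1+g)/(r−g) = 0.75×(1+0.058)/(0.0921−0.058) = 23.2698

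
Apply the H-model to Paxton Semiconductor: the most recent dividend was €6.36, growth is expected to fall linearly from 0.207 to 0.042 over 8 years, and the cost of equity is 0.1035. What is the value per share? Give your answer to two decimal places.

H-model: P₀ = D₀[(1+g_L) + H(g_S−g_L)]/(r−g_L), with H = 8/2 = 4.
P₀ = 6.36 × [(1+0.042) + 4×(0.207−0.042)] / (0.1035−0.042)
   = 6.36 × 1.7020 / 0.0615 = 176.0117

€176.01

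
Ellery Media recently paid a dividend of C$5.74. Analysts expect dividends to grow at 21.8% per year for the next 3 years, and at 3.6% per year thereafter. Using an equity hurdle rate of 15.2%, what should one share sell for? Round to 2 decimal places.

C$79.86

Two-stage DDM. Project D₁…D_3 at 0.218, terminal growth 0.036, discount at r = 0.152.
D_1 = 6.9913
D_2 = 8.5154
D_3 = 10.3718
Terminal value at t=3: TV = D_4/(r−g) = 10.7452/(0.152−0.036) = 92.6308
P₀ = 6.9913/(1+0.152)^1 + 8.5154/(1+0.152)^2 + 10.3718/(1+0.152)^3 + 92.6308/(1+0.152)^3 = 79.8592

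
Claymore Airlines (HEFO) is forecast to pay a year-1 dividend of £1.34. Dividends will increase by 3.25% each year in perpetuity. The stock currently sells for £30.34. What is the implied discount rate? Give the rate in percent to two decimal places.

7.67%

Rearranging the constant-growth DDM: r = D₁/P₀ + g.
r = 1.3400 / 30.34 + 0.0325 = 0.04417 + 0.0325 = 0.07667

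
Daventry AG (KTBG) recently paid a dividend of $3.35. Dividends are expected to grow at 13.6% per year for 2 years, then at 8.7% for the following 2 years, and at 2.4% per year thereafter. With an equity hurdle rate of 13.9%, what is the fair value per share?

$39.91

Three-stage DDM. Project D₁…D_4; terminal Gordon value at t=4 with g = 0.024; discount at r = 0.139.
D_1 = 3.8056
D_2 = 4.3232
D_3 = 4.6993
D_4 = 5.1081
TV_4 = 5.2307/(0.139−0.024) = 45.4844
P₀ = Σ Dₜ/(1+r)ᵗ + TV_4/(1+r)^4 = 39.9140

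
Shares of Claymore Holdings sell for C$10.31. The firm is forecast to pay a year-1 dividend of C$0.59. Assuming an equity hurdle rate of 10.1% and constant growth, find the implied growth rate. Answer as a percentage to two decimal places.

4.38%

From P₀ = D₁/(r − g), the implied growth is g = r − D₁/P₀.
g = 0.101 − 0.59/10.31 = 0.101 − 0.05723 = 0.04377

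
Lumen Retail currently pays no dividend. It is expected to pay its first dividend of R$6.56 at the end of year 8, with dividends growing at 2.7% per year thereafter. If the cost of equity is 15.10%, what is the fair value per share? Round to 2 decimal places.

Deferred-dividend DDM. At t=7 the remaining stream is a growing perpetuity with first payment D_8 = 6.56.
V_7 = D_8/(r−g) = 6.56/(0.151−0.027) = 52.9032
P₀ = V_7/(1+r)^7 = 52.9032/(1+0.151)^7 = 19.7676

R$19.77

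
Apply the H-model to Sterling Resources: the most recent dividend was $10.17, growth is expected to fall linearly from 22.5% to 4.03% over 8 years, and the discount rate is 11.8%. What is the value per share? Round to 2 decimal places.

$232.86

H-model: P₀ = D₀[(1+g_L) + H(g_S−g_L)]/(r−g_L), with H = 8/2 = 4.
P₀ = 10.17 × [(1+0.0403) + 4×(0.225−0.0403)] / (0.118−0.0403)
   = 10.17 × 1.7791 / 0.0777 = 232.8629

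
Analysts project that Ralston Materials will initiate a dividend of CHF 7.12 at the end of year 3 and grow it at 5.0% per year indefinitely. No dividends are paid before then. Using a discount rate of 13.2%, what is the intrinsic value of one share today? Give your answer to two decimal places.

CHF 67.76

Deferred-dividend DDM. At t=2 the remaining stream is a growing perpetuity with first payment D_3 = 7.12.
V_2 = D_3/(r−g) = 7.12/(0.132−0.05) = 86.8293
P₀ = V_2/(1+r)^2 = 86.8293/(1+0.132)^2 = 67.7600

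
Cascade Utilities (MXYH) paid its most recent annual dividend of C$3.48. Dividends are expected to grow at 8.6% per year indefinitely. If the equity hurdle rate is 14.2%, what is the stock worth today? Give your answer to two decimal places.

C$67.49

Gordon growth model: P₀ = D₁/(r − g). D₁ = 3.48 × (1 + 0.086) = 3.7793.
P₀ = 3.7793 / (0.142 − 0.086) = 3.7793 / 0.056 = 67.4871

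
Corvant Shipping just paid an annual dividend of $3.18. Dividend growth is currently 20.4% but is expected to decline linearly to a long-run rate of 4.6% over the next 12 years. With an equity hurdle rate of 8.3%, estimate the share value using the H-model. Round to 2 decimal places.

H-model: P₀ = D₀[(1+g_L) + H(g_S−g_L)]/(r−g_L), with H = 12/2 = 6.
P₀ = 3.18 × [(1+0.046) + 6×(0.204−0.046)] / (0.083−0.046)
   = 3.18 × 1.9940 / 0.037 = 171.3762

$171.38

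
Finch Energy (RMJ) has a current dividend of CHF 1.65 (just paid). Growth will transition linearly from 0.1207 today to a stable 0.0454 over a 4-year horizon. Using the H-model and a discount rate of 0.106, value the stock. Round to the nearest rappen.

H-model: P₀ = D₀[(1+g_L) + H(g_S−g_L)]/(r−g_L), with H = 4/2 = 2.
P₀ = 1.65 × [(1+0.0454) + 2×(0.1207−0.0454)] / (0.106−0.0454)
   = 1.65 × 1.1960 / 0.0606 = 32.5644

CHF 32.56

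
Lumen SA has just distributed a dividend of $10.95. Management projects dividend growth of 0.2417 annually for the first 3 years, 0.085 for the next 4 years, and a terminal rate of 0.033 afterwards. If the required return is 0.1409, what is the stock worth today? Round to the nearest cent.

Three-stage DDM. Project D₁…D_7; terminal Gordon value at t=7 with g = 0.033; discount at r = 0.1409.
D_1 = 13.5966
D_2 = 16.8829
D_3 = 20.9635
D_4 = 22.7454
D_5 = 24.6788
D_6 = 26.7765
D_7 = 29.0525
TV_7 = 30.0112/(0.1409−0.033) = 278.1391
P₀ = Σ Dₜ/(1+r)ᵗ + TV_7/(1+r)^7 = 199.4260

$199.43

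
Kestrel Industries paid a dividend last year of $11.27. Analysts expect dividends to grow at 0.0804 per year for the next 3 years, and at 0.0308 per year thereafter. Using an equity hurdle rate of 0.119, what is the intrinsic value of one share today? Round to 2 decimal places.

Two-stage DDM. Project D₁…D_3 at 0.0804, terminal growth 0.0308, discount at r = 0.119.
D_1 = 12.1761
D_2 = 13.1551
D_3 = 14.2127
Terminal value at t=3: TV = D_4/(r−g) = 14.6505/(0.119−0.0308) = 166.1053
P₀ = 12.1761/(1+0.119)^1 + 13.1551/(1+0.119)^2 + 14.2127/(1+0.119)^3 + 166.1053/(1+0.119)^3 = 150.0783

$150.08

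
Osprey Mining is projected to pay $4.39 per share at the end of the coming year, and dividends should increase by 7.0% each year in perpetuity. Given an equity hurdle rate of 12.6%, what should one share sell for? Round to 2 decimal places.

$78.39

Gordon growth model: P₀ = D₁/(r − g), with D₁ = 4.39 given directly.
P₀ = 4.3900 / (0.126 − 0.07) = 4.3900 / 0.056 = 78.3929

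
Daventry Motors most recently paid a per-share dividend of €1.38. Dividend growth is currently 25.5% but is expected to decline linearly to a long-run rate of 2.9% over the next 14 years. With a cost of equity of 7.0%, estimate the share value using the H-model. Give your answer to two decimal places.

H-model: P₀ = D₀[(1+g_L) + H(g_S−g_L)]/(r−g_L), with H = 14/2 = 7.
P₀ = 1.38 × [(1+0.029) + 7×(0.255−0.029)] / (0.07−0.029)
   = 1.38 × 2.6110 / 0.041 = 87.8824

€87.88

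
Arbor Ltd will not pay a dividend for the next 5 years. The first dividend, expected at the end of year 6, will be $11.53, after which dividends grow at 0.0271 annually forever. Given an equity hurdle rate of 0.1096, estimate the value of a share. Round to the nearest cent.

$83.09

Deferred-dividend DDM. At t=5 the remaining stream is a growing perpetuity with first payment D_6 = 11.53.
V_5 = D_6/(r−g) = 11.53/(0.1096−0.0271) = 139.7576
P₀ = V_5/(1+r)^5 = 139.7576/(1+0.1096)^5 = 83.0889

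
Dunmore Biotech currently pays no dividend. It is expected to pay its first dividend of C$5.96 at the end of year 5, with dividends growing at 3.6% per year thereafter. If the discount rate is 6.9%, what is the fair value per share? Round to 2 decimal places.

Deferred-dividend DDM. At t=4 the remaining stream is a growing perpetuity with first payment D_5 = 5.96.
V_4 = D_5/(r−g) = 5.96/(0.069−0.036) = 180.6061
P₀ = V_4/(1+r)^4 = 180.6061/(1+0.069)^4 = 138.2998

C$138.30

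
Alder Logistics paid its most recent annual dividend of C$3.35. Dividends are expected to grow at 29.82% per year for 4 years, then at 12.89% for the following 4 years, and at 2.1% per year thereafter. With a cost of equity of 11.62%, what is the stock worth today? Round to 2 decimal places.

Three-stage DDM. Project D₁…D_8; terminal Gordon value at t=8 with g = 0.021; discount at r = 0.1162.
D_1 = 4.3490
D_2 = 5.6458
D_3 = 7.3294
D_4 = 9.5151
D_5 = 10.7415
D_6 = 12.1261
D_7 = 13.6892
D_8 = 15.4537
TV_8 = 15.7783/(0.1162−0.021) = 165.7379
P₀ = Σ Dₜ/(1+r)ᵗ + TV_8/(1+r)^8 = 113.8361

C$113.84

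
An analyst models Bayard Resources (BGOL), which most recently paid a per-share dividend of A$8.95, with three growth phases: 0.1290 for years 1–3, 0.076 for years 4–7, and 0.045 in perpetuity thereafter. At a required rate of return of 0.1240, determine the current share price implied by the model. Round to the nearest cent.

Three-stage DDM. Project D₁…D_7; terminal Gordon value at t=7 with g = 0.045; discount at r = 0.124.
D_1 = 10.1045
D_2 = 11.4080
D_3 = 12.8797
D_4 = 13.8585
D_5 = 14.9118
D_6 = 16.0451
D_7 = 17.2645
TV_7 = 18.0414/(0.124−0.045) = 228.3722
P₀ = Σ Dₜ/(1+r)ᵗ + TV_7/(1+r)^7 = 160.4160

A$160.42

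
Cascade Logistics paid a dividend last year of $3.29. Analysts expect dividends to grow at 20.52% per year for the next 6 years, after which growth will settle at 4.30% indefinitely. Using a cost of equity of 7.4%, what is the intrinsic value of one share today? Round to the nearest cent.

$251.15

Two-stage DDM. Project D₁…D_6 at 0.2052, terminal growth 0.043, discount at r = 0.074.
D_1 = 3.9651
D_2 = 4.7787
D_3 = 5.7593
D_4 = 6.9412
D_5 = 8.3655
D_6 = 10.0821
Terminal value at t=6: TV = D_7/(r−g) = 10.5156/(0.074−0.043) = 339.2136
P₀ = 3.9651/(1+0.074)^1 + 4.7787/(1+0.074)^2 + 5.7593/(1+0.074)^3 + 6.9412/(1+0.074)^4 + 8.3655/(1+0.074)^5 + 10.0821/(1+0.074)^6 + 339.2136/(1+0.074)^6 = 251.1525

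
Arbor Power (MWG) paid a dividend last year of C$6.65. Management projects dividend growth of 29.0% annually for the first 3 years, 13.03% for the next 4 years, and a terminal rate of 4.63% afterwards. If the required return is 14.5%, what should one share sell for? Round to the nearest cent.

Three-stage DDM. Project D₁…D_7; terminal Gordon value at t=7 with g = 0.0463; discount at r = 0.145.
D_1 = 8.5785
D_2 = 11.0663
D_3 = 14.2755
D_4 = 16.1356
D_5 = 18.2380
D_6 = 20.6145
D_7 = 23.3005
TV_7 = 24.3793/(0.145−0.0463) = 247.0044
P₀ = Σ Dₜ/(1+r)ᵗ + TV_7/(1+r)^7 = 158.0111

C$158.01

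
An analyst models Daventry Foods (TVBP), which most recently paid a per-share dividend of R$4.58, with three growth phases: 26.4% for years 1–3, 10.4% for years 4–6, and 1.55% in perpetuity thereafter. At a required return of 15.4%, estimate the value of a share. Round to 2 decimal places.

R$71.70

Three-stage DDM. Project D₁…D_6; terminal Gordon value at t=6 with g = 0.0155; discount at r = 0.154.
D_1 = 5.7891
D_2 = 7.3174
D_3 = 9.2493
D_4 = 10.2112
D_5 = 11.2731
D_6 = 12.4455
TV_6 = 12.6385/(0.154−0.0155) = 91.2524
P₀ = Σ Dₜ/(1+r)ᵗ + TV_6/(1+r)^6 = 71.7030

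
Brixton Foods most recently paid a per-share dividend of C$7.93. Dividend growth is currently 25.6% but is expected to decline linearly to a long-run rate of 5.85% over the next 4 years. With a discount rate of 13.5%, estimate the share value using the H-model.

H-model: P₀ = D₀[(1+g_L) + H(g_S−g_L)]/(r−g_L), with H = 4/2 = 2.
P₀ = 7.93 × [(1+0.0585) + 2×(0.256−0.0585)] / (0.135−0.0585)
   = 7.93 × 1.4535 / 0.0765 = 150.6700

C$150.67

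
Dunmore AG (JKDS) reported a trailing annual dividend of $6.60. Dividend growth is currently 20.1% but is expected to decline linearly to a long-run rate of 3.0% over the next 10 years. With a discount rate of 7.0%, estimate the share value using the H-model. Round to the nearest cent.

$311.02

H-model: P₀ = D₀[(1+g_L) + H(g_S−g_L)]/(r−g_L), with H = 10/2 = 5.
P₀ = 6.60 × [(1+0.03) + 5×(0.201−0.03)] / (0.07−0.03)
   = 6.60 × 1.8850 / 0.04 = 311.0250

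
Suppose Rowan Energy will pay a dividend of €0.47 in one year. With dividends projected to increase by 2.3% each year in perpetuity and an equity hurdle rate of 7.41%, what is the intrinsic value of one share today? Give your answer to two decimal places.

Gordon growth model: P₀ = D₁/(r − g), with D₁ = 0.47 given directly.
P₀ = 0.4700 / (0.0741 − 0.023) = 0.4700 / 0.0511 = 9.1977

€9.20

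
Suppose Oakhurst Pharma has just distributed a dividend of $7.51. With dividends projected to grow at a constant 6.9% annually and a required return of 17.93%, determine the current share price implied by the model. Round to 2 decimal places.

$72.79

Gordon growth model: P₀ = D₁/(r − g). D₁ = 7.51 × (1 + 0.069) = 8.0282.
P₀ = 8.0282 / (0.1793 − 0.069) = 8.0282 / 0.1103 = 72.7850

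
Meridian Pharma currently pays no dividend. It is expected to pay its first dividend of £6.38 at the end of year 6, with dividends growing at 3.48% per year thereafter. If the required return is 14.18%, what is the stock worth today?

£30.72

Deferred-dividend DDM. At t=5 the remaining stream is a growing perpetuity with first payment D_6 = 6.38.
V_5 = D_6/(r−g) = 6.38/(0.1418−0.0348) = 59.6262
P₀ = V_5/(1+r)^5 = 59.6262/(1+0.1418)^5 = 30.7246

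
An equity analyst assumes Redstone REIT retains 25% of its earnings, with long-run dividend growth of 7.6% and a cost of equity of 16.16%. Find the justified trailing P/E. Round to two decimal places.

9.43

Payout ratio b = 1 − 0.25 = 0.75.
Justified trailing P/E = b(1+g)/(r−g) = 0.75×(1+0.076)/(0.1616−0.076) = 9.4276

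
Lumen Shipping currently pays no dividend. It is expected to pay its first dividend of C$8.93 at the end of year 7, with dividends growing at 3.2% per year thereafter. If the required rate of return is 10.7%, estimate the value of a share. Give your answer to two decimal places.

Deferred-dividend DDM. At t=6 the remaining stream is a growing perpetuity with first payment D_7 = 8.93.
V_6 = D_7/(r−g) = 8.93/(0.107−0.032) = 119.0667
P₀ = V_6/(1+r)^6 = 119.0667/(1+0.107)^6 = 64.7000

C$64.70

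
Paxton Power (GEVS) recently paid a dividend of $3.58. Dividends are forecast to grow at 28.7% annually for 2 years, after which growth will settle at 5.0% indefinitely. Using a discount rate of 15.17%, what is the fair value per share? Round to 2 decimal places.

Two-stage DDM. Project D₁…D_2 at 0.287, terminal growth 0.05, discount at r = 0.1517.
D_1 = 4.6075
D_2 = 5.9298
Terminal value at t=2: TV = D_3/(r−g) = 6.2263/(0.1517−0.05) = 61.2221
P₀ = 4.6075/(1+0.1517)^1 + 5.9298/(1+0.1517)^2 + 61.2221/(1+0.1517)^2 = 54.6273

$54.63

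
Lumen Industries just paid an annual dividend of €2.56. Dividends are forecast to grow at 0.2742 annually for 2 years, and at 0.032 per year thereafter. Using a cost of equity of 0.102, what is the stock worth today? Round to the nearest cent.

Two-stage DDM. Project D₁…D_2 at 0.2742, terminal growth 0.032, discount at r = 0.102.
D_1 = 3.2620
D_2 = 4.1564
Terminal value at t=2: TV = D_3/(r−g) = 4.2894/(0.102−0.032) = 61.2769
P₀ = 3.2620/(1+0.102)^1 + 4.1564/(1+0.102)^2 + 61.2769/(1+0.102)^2 = 56.8410

€56.84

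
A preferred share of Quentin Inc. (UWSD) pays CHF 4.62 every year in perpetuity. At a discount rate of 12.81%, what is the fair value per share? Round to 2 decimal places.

CHF 36.07

Zero-growth DDM (perpetuity): P₀ = D/r = 4.62 / 0.1281 = 36.0656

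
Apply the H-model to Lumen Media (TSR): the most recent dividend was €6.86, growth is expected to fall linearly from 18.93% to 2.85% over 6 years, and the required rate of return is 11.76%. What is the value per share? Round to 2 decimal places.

€116.33

H-model: P₀ = D₀[(1+g_L) + H(g_S−g_L)]/(r−g_L), with H = 6/2 = 3.
P₀ = 6.86 × [(1+0.0285) + 3×(0.1893−0.0285)] / (0.1176−0.0285)
   = 6.86 × 1.5109 / 0.0891 = 116.3274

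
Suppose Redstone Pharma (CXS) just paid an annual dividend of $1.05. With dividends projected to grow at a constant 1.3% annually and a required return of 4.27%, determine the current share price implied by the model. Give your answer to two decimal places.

$35.81

Gordon growth model: P₀ = D₁/(r − g). D₁ = 1.05 × (1 + 0.013) = 1.0636.
P₀ = 1.0636 / (0.0427 − 0.013) = 1.0636 / 0.0297 = 35.8131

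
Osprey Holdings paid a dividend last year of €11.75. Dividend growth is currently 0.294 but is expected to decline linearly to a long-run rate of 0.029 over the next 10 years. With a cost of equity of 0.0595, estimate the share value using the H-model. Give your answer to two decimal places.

H-model: P₀ = D₀[(1+g_L) + H(g_S−g_L)]/(r−g_L), with H = 10/2 = 5.
P₀ = 11.75 × [(1+0.029) + 5×(0.294−0.029)] / (0.0595−0.029)
   = 11.75 × 2.3540 / 0.0305 = 906.8689

€906.87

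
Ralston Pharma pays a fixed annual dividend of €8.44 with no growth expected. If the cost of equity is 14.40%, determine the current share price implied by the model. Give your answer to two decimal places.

€58.61

Zero-growth DDM (perpetuity): P₀ = D/r = 8.44 / 0.144 = 58.6111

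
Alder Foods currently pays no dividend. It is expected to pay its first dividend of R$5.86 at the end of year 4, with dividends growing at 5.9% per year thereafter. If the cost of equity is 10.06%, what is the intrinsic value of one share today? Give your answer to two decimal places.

Deferred-dividend DDM. At t=3 the remaining stream is a growing perpetuity with first payment D_4 = 5.86.
V_3 = D_4/(r−g) = 5.86/(0.1006−0.059) = 140.8654
P₀ = V_3/(1+r)^3 = 140.8654/(1+0.1006)^3 = 105.6613

R$105.66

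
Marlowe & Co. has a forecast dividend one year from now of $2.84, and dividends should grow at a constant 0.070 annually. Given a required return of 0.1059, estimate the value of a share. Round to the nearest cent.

$79.11

Gordon growth model: P₀ = D₁/(r − g), with D₁ = 2.84 given directly.
P₀ = 2.8400 / (0.1059 − 0.07) = 2.8400 / 0.0359 = 79.1086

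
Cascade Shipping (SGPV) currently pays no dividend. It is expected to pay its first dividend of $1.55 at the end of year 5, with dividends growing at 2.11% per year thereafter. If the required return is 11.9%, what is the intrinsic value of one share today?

Deferred-dividend DDM. At t=4 the remaining stream is a growing perpetuity with first payment D_5 = 1.55.
V_4 = D_5/(r−g) = 1.55/(0.119−0.0211) = 15.8325
P₀ = V_4/(1+r)^4 = 15.8325/(1+0.119)^4 = 10.0978

$10.10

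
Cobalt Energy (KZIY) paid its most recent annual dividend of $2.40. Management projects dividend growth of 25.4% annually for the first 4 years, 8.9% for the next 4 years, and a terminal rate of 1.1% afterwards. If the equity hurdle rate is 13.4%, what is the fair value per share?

$50.50

Three-stage DDM. Project D₁…D_8; terminal Gordon value at t=8 with g = 0.011; discount at r = 0.134.
D_1 = 3.0096
D_2 = 3.7740
D_3 = 4.7326
D_4 = 5.9347
D_5 = 6.4629
D_6 = 7.0381
D_7 = 7.6645
D_8 = 8.3467
TV_8 = 8.4385/(0.134−0.011) = 68.6055
P₀ = Σ Dₜ/(1+r)ᵗ + TV_8/(1+r)^8 = 50.4968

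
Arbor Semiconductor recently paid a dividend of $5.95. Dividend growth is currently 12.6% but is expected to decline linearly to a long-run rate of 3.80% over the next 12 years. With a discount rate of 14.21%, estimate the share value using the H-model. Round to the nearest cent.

$89.51

H-model: P₀ = D₀[(1+g_L) + H(g_S−g_L)]/(r−g_L), with H = 12/2 = 6.
P₀ = 5.95 × [(1+0.038) + 6×(0.126−0.038)] / (0.1421−0.038)
   = 5.95 × 1.5660 / 0.1041 = 89.5072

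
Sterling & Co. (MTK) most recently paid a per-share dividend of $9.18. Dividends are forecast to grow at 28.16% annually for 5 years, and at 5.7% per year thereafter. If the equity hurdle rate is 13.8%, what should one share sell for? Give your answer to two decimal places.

Two-stage DDM. Project D₁…D_5 at 0.2816, terminal growth 0.057, discount at r = 0.138.
D_1 = 11.7651
D_2 = 15.0781
D_3 = 19.3241
D_4 = 24.7658
D_5 = 31.7399
Terminal value at t=5: TV = D_6/(r−g) = 33.5490/(0.138−0.057) = 414.1857
P₀ = 11.7651/(1+0.138)^1 + 15.0781/(1+0.138)^2 + 19.3241/(1+0.138)^3 + 24.7658/(1+0.138)^4 + 31.7399/(1+0.138)^5 + 414.1857/(1+0.138)^5 = 283.5023

$283.50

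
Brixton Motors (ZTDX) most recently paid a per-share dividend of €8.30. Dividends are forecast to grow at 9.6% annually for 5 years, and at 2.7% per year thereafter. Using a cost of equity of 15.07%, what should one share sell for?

€89.96

Two-stage DDM. Project D₁…D_5 at 0.096, terminal growth 0.027, discount at r = 0.1507.
D_1 = 9.0968
D_2 = 9.9701
D_3 = 10.9272
D_4 = 11.9762
D_5 = 13.1260
Terminal value at t=5: TV = D_6/(r−g) = 13.4804/(0.1507−0.027) = 108.9762
P₀ = 9.0968/(1+0.1507)^1 + 9.9701/(1+0.1507)^2 + 10.9272/(1+0.1507)^3 + 11.9762/(1+0.1507)^4 + 13.1260/(1+0.1507)^5 + 108.9762/(1+0.1507)^5 = 89.9596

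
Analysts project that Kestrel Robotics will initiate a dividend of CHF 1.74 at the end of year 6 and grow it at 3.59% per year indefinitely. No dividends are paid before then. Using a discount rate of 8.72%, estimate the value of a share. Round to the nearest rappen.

Deferred-dividend DDM. At t=5 the remaining stream is a growing perpetuity with first payment D_6 = 1.74.
V_5 = D_6/(r−g) = 1.74/(0.0872−0.0359) = 33.9181
P₀ = V_5/(1+r)^5 = 33.9181/(1+0.0872)^5 = 22.3298

CHF 22.33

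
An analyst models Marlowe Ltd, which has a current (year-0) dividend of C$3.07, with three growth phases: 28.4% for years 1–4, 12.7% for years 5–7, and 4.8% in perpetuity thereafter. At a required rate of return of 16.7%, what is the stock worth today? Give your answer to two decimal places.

C$63.96

Three-stage DDM. Project D₁…D_7; terminal Gordon value at t=7 with g = 0.048; discount at r = 0.167.
D_1 = 3.9419
D_2 = 5.0614
D_3 = 6.4988
D_4 = 8.3445
D_5 = 9.4042
D_6 = 10.5985
D_7 = 11.9446
TV_7 = 12.5179/(0.167−0.048) = 105.1924
P₀ = Σ Dₜ/(1+r)ᵗ + TV_7/(1+r)^7 = 63.9602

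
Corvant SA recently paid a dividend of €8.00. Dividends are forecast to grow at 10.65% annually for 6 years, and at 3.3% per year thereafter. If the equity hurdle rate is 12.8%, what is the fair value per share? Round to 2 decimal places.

€122.40

Two-stage DDM. Project D₁…D_6 at 0.1065, terminal growth 0.033, discount at r = 0.128.
D_1 = 8.8520
D_2 = 9.7947
D_3 = 10.8379
D_4 = 11.9921
D_5 = 13.2693
D_6 = 14.6824
Terminal value at t=6: TV = D_7/(r−g) = 15.1670/(0.128−0.033) = 159.6523
P₀ = 8.8520/(1+0.128)^1 + 9.7947/(1+0.128)^2 + 10.8379/(1+0.128)^3 + 11.9921/(1+0.128)^4 + 13.2693/(1+0.128)^5 + 14.6824/(1+0.128)^6 + 159.6523/(1+0.128)^6 = 122.4011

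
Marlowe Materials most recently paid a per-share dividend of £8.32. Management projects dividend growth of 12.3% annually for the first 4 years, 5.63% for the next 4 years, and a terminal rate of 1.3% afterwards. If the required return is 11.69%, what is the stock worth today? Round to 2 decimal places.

£129.70

Three-stage DDM. Project D₁…D_8; terminal Gordon value at t=8 with g = 0.013; discount at r = 0.1169.
D_1 = 9.3434
D_2 = 10.4926
D_3 = 11.7832
D_4 = 13.2325
D_5 = 13.9775
D_6 = 14.7644
D_7 = 15.5957
D_8 = 16.4737
TV_8 = 16.6879/(0.1169−0.013) = 160.6147
P₀ = Σ Dₜ/(1+r)ᵗ + TV_8/(1+r)^8 = 129.7039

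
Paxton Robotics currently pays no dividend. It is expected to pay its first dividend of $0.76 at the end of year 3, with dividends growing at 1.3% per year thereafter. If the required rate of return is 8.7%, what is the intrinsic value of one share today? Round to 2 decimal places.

Deferred-dividend DDM. At t=2 the remaining stream is a growing perpetuity with first payment D_3 = 0.76.
V_2 = D_3/(r−g) = 0.76/(0.087−0.013) = 10.2703
P₀ = V_2/(1+r)^2 = 10.2703/(1+0.087)^2 = 8.6921

$8.69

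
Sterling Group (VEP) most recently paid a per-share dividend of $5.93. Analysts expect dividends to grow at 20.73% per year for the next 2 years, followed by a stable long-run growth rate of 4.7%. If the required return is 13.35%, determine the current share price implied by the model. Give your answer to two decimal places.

$94.47

Two-stage DDM. Project D₁…D_2 at 0.2073, terminal growth 0.047, discount at r = 0.1335.
D_1 = 7.1593
D_2 = 8.6434
Terminal value at t=2: TV = D_3/(r−g) = 9.0496/(0.1335−0.047) = 104.6202
P₀ = 7.1593/(1+0.1335)^1 + 8.6434/(1+0.1335)^2 + 104.6202/(1+0.1335)^2 = 94.4712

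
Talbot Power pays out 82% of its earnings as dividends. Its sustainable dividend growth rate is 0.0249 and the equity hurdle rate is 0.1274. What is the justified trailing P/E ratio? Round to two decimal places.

8.20

Justified trailing P/E = b(1+g)/(r−g) = 0.82×(1+0.0249)/(0.1274−0.0249) = 8.1992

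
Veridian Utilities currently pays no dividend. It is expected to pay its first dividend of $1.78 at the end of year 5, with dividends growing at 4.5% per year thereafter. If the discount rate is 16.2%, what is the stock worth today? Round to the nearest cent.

Deferred-dividend DDM. At t=4 the remaining stream is a growing perpetuity with first payment D_5 = 1.78.
V_4 = D_5/(r−g) = 1.78/(0.162−0.045) = 15.2137
P₀ = V_4/(1+r)^4 = 15.2137/(1+0.162)^4 = 8.3447

$8.34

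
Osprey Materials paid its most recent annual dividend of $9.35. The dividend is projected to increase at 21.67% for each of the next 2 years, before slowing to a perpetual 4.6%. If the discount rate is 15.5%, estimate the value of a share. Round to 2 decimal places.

Two-stage DDM. Project D₁…D_2 at 0.2167, terminal growth 0.046, discount at r = 0.155.
D_1 = 11.3761
D_2 = 13.8414
Terminal value at t=2: TV = D_3/(r−g) = 14.4781/(0.155−0.046) = 132.8262
P₀ = 11.3761/(1+0.155)^1 + 13.8414/(1+0.155)^2 + 132.8262/(1+0.155)^2 = 119.7931

$119.79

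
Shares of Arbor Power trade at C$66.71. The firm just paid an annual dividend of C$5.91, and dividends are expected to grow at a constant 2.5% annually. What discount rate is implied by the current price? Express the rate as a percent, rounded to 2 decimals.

Rearranging the constant-growth DDM: r = D₁/P₀ + g.
D₁ = 5.91 × (1 + 0.025) = 6.0577.
r = 6.0577 / 66.71 + 0.025 = 0.09081 + 0.025 = 0.11581

11.58%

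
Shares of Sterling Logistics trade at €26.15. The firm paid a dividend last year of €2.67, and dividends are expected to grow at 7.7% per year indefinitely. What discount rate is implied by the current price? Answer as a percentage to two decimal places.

18.70%

Rearranging the constant-growth DDM: r = D₁/P₀ + g.
D₁ = 2.67 × (1 + 0.077) = 2.8756.
r = 2.8756 / 26.15 + 0.077 = 0.10997 + 0.077 = 0.18697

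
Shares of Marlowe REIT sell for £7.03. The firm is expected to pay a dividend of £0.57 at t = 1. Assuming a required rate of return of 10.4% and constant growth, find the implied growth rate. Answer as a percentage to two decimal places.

2.29%

From P₀ = D₁/(r − g), the implied growth is g = r − D₁/P₀.
g = 0.104 − 0.57/7.03 = 0.104 − 0.08108 = 0.02292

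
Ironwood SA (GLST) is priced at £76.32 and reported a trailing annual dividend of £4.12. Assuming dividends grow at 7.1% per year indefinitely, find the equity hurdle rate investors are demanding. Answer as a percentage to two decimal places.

Rearranging the constant-growth DDM: r = D₁/P₀ + g.
D₁ = 4.12 × (1 + 0.071) = 4.4125.
r = 4.4125 / 76.32 + 0.071 = 0.05782 + 0.071 = 0.12882

12.88%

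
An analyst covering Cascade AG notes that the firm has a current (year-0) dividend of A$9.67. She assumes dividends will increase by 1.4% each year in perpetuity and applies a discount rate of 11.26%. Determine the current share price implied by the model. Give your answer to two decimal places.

A$99.45

Gordon growth model: P₀ = D₁/(r − g). D₁ = 9.67 × (1 + 0.014) = 9.8054.
P₀ = 9.8054 / (0.1126 − 0.014) = 9.8054 / 0.0986 = 99.4460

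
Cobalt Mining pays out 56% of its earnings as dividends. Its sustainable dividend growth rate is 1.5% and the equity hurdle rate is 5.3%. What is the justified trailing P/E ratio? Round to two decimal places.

14.96

Justified trailing P/E = b(1+g)/(r−g) = 0.56×(1+0.015)/(0.053−0.015) = 14.9579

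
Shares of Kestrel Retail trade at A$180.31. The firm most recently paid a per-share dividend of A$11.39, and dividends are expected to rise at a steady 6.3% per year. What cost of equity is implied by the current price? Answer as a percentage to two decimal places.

13.01%

Rearranging the constant-growth DDM: r = D₁/P₀ + g.
D₁ = 11.39 × (1 + 0.063) = 12.1076.
r = 12.1076 / 180.31 + 0.063 = 0.06715 + 0.063 = 0.13015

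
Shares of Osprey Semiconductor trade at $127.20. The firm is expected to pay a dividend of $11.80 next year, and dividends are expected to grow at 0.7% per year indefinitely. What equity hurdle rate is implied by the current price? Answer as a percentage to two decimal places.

Rearranging the constant-growth DDM: r = D₁/P₀ + g.
r = 11.8000 / 127.20 + 0.007 = 0.09277 + 0.007 = 0.09977

9.98%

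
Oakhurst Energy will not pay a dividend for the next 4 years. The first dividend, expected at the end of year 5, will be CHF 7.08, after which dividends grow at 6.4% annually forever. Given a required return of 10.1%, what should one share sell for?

CHF 130.22

Deferred-dividend DDM. At t=4 the remaining stream is a growing perpetuity with first payment D_5 = 7.08.
V_4 = D_5/(r−g) = 7.08/(0.101−0.064) = 191.3514
P₀ = V_4/(1+r)^4 = 191.3514/(1+0.101)^4 = 130.2214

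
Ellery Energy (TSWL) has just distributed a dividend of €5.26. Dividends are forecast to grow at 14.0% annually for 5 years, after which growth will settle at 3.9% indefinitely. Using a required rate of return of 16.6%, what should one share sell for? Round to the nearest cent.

Two-stage DDM. Project D₁…D_5 at 0.14, terminal growth 0.039, discount at r = 0.166.
D_1 = 5.9964
D_2 = 6.8359
D_3 = 7.7929
D_4 = 8.8839
D_5 = 10.1277
Terminal value at t=5: TV = D_6/(r−g) = 10.5227/(0.166−0.039) = 82.8556
P₀ = 5.9964/(1+0.166)^1 + 6.8359/(1+0.166)^2 + 7.7929/(1+0.166)^3 + 8.8839/(1+0.166)^4 + 10.1277/(1+0.166)^5 + 82.8556/(1+0.166)^5 = 63.0361

€63.04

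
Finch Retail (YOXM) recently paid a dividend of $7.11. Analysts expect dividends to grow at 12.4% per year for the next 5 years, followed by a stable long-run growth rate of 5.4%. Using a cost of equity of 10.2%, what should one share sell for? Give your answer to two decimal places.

Two-stage DDM. Project D₁…D_5 at 0.124, terminal growth 0.054, discount at r = 0.102.
D_1 = 7.9916
D_2 = 8.9826
D_3 = 10.0964
D_4 = 11.3484
D_5 = 12.7556
Terminal value at t=5: TV = D_6/(r−g) = 13.4444/(0.102−0.054) = 280.0919
P₀ = 7.9916/(1+0.102)^1 + 8.9826/(1+0.102)^2 + 10.0964/(1+0.102)^3 + 11.3484/(1+0.102)^4 + 12.7556/(1+0.102)^5 + 280.0919/(1+0.102)^5 = 210.0792

$210.08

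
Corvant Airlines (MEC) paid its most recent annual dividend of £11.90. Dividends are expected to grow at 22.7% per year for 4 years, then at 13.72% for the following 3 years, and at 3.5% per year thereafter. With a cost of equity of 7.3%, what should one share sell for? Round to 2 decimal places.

Three-stage DDM. Project D₁…D_7; terminal Gordon value at t=7 with g = 0.035; discount at r = 0.073.
D_1 = 14.6013
D_2 = 17.9158
D_3 = 21.9827
D_4 = 26.9727
D_5 = 30.6734
D_6 = 34.8818
D_7 = 39.6676
TV_7 = 41.0560/(0.073−0.035) = 1080.4198
P₀ = Σ Dₜ/(1+r)ᵗ + TV_7/(1+r)^7 = 795.7296

£795.73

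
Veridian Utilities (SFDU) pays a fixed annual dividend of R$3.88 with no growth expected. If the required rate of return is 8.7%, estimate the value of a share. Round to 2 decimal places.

R$44.60

Zero-growth DDM (perpetuity): P₀ = D/r = 3.88 / 0.087 = 44.5977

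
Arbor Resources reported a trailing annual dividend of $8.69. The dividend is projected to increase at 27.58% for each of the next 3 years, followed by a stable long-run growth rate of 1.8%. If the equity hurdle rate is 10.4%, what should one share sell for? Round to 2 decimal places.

$193.81

Two-stage DDM. Project D₁…D_3 at 0.2758, terminal growth 0.018, discount at r = 0.104.
D_1 = 11.0867
D_2 = 14.1444
D_3 = 18.0454
Terminal value at t=3: TV = D_4/(r−g) = 18.3703/(0.104−0.018) = 213.6077
P₀ = 11.0867/(1+0.104)^1 + 14.1444/(1+0.104)^2 + 18.0454/(1+0.104)^3 + 213.6077/(1+0.104)^3 = 193.8068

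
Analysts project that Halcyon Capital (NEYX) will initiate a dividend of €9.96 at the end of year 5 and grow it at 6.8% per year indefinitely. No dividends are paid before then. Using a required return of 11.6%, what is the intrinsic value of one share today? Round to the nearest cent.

Deferred-dividend DDM. At t=4 the remaining stream is a growing perpetuity with first payment D_5 = 9.96.
V_4 = D_5/(r−g) = 9.96/(0.116−0.068) = 207.5000
P₀ = V_4/(1+r)^4 = 207.5000/(1+0.116)^4 = 133.7708

€133.77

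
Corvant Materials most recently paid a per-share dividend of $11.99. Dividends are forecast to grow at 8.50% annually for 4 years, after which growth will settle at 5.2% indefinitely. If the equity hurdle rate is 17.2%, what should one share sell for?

$116.90

Two-stage DDM. Project D₁…D_4 at 0.085, terminal growth 0.052, discount at r = 0.172.
D_1 = 13.0091
D_2 = 14.1149
D_3 = 15.3147
D_4 = 16.6164
Terminal value at t=4: TV = D_5/(r−g) = 17.4805/(0.172−0.052) = 145.6708
P₀ = 13.0091/(1+0.172)^1 + 14.1149/(1+0.172)^2 + 15.3147/(1+0.172)^3 + 16.6164/(1+0.172)^4 + 145.6708/(1+0.172)^4 = 116.9041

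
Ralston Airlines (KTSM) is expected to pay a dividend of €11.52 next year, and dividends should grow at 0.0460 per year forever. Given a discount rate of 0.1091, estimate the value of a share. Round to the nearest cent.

€182.57

Gordon growth model: P₀ = D₁/(r − g), with D₁ = 11.52 given directly.
P₀ = 11.5200 / (0.1091 − 0.046) = 11.5200 / 0.0631 = 182.5674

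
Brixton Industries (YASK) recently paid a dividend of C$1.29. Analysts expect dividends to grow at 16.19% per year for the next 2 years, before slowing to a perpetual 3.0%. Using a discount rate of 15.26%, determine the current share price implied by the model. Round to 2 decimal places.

C$13.62

Two-stage DDM. Project D₁…D_2 at 0.1619, terminal growth 0.03, discount at r = 0.1526.
D_1 = 1.4989
D_2 = 1.7415
Terminal value at t=2: TV = D_3/(r−g) = 1.7938/(0.1526−0.03) = 14.6310
P₀ = 1.4989/(1+0.1526)^1 + 1.7415/(1+0.1526)^2 + 14.6310/(1+0.1526)^2 = 13.6246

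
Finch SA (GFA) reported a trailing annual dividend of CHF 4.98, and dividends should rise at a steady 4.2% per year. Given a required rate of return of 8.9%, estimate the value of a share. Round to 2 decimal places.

CHF 110.41

Gordon growth model: P₀ = D₁/(r − g). D₁ = 4.98 × (1 + 0.042) = 5.1892.
P₀ = 5.1892 / (0.089 − 0.042) = 5.1892 / 0.047 = 110.4077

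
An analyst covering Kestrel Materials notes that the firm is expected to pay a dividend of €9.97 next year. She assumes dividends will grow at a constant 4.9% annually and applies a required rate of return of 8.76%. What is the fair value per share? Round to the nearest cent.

€258.29

Gordon growth model: P₀ = D₁/(r − g), with D₁ = 9.97 given directly.
P₀ = 9.9700 / (0.0876 − 0.049) = 9.9700 / 0.0386 = 258.2902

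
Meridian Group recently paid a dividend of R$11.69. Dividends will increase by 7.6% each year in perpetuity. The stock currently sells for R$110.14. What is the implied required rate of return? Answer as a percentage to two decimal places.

Rearranging the constant-growth DDM: r = D₁/P₀ + g.
D₁ = 11.69 × (1 + 0.076) = 12.5784.
r = 12.5784 / 110.14 + 0.076 = 0.11420 + 0.076 = 0.19020

19.02%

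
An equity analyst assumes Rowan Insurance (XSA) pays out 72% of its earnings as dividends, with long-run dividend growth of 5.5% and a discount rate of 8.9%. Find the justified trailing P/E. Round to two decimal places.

Justified trailing P/E = b(1+g)/(r−g) = 0.72×(1+0.055)/(0.089−0.055) = 22.3412

22.34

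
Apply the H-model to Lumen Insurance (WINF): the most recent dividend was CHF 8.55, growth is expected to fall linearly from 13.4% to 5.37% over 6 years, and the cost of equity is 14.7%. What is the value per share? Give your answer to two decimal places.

H-model: P₀ = D₀[(1+g_L) + H(g_S−g_L)]/(r−g_L), with H = 6/2 = 3.
P₀ = 8.55 × [(1+0.0537) + 3×(0.134−0.0537)] / (0.147−0.0537)
   = 8.55 × 1.2946 / 0.0933 = 118.6370

CHF 118.64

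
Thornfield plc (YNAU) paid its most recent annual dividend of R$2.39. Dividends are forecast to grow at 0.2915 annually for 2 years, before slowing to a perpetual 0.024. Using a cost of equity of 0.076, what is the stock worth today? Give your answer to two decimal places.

R$74.12

Two-stage DDM. Project D₁…D_2 at 0.2915, terminal growth 0.024, discount at r = 0.076.
D_1 = 3.0867
D_2 = 3.9865
Terminal value at t=2: TV = D_3/(r−g) = 4.0821/(0.076−0.024) = 78.5025
P₀ = 3.0867/(1+0.076)^1 + 3.9865/(1+0.076)^2 + 78.5025/(1+0.076)^2 = 74.1164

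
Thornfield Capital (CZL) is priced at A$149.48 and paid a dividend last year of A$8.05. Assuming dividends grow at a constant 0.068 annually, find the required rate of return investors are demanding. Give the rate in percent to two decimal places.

Rearranging the constant-growth DDM: r = D₁/P₀ + g.
D₁ = 8.05 × (1 + 0.068) = 8.5974.
r = 8.5974 / 149.48 + 0.068 = 0.05752 + 0.068 = 0.12552

12.55%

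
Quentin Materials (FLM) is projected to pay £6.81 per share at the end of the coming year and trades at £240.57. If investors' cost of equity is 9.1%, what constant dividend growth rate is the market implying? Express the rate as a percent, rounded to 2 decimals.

From P₀ = D₁/(r − g), the implied growth is g = r − D₁/P₀.
g = 0.091 − 6.81/240.57 = 0.091 − 0.02831 = 0.06269

6.27%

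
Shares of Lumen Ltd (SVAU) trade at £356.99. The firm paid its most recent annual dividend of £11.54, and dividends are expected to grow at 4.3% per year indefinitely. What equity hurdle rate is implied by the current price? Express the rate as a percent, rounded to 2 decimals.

7.67%

Rearranging the constant-growth DDM: r = D₁/P₀ + g.
D₁ = 11.54 × (1 + 0.043) = 12.0362.
r = 12.0362 / 356.99 + 0.043 = 0.03372 + 0.043 = 0.07672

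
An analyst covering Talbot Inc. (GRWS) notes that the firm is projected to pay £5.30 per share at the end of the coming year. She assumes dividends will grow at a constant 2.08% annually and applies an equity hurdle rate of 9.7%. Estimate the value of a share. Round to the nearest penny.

£69.55

Gordon growth model: P₀ = D₁/(r − g), with D₁ = 5.30 given directly.
P₀ = 5.3000 / (0.097 − 0.0208) = 5.3000 / 0.0762 = 69.5538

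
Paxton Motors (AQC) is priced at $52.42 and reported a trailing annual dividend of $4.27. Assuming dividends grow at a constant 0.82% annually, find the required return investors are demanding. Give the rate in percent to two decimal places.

9.03%

Rearranging the constant-growth DDM: r = D₁/P₀ + g.
D₁ = 4.27 × (1 + 0.0082) = 4.3050.
r = 4.3050 / 52.42 + 0.0082 = 0.08213 + 0.0082 = 0.09033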